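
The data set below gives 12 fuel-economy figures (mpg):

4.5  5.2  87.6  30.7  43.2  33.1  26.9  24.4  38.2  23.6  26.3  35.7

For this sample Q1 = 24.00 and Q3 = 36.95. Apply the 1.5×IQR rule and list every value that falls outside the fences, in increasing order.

IQR = Q3 − Q1 = 36.95 − 24.00 = 12.95.
Lower fence = Q1 − 1.5·IQR = 24.00 − 19.425 = 4.575.
Upper fence = Q3 + 1.5·IQR = 36.95 + 19.425 = 56.375.
4.5 < 4.575 → outlier.
87.6 > 56.375 → outlier.
All remaining values lie within [4.575, 56.375].

4.5, 87.6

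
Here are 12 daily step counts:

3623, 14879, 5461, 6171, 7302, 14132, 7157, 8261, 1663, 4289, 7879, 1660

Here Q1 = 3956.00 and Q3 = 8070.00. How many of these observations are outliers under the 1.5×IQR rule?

IQR = 4114.00; fences at 3956.00 − 6171.00 = -2215.00 and 8070.00 + 6171.00 = 14241.00.
Outside the cutoffs: 14879.

1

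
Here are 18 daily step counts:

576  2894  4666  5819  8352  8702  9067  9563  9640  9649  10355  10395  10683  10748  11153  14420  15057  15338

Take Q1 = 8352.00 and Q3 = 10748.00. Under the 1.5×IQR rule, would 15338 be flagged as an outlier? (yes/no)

yes

IQR = Q3 − Q1 = 10748.00 − 8352.00 = 2396.00.
Lower fence = Q1 − 1.5·IQR = 8352.00 − 3594.00 = 4758.00.
Upper fence = Q3 + 1.5·IQR = 10748.00 + 3594.00 = 14342.00.
15338 lies above the upper fence.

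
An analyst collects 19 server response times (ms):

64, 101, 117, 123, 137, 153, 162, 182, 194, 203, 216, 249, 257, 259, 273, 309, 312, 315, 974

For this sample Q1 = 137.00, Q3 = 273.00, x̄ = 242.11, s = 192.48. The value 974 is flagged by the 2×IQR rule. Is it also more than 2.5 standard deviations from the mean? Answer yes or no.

yes

z = (974 − 242.11) / 192.48 = 3.80.
|z| = 3.80 > 2.5.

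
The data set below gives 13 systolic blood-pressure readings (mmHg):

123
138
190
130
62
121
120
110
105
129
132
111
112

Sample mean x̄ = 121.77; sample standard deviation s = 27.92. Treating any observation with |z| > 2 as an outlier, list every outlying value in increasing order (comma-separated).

Cutoffs at x̄ ± 2s: 121.77 ± 2·27.92 = [65.93, 177.61].
62: z = -2.14, |z| > 2 → outlier.
190: z = 2.44, |z| > 2 → outlier.
Every other value lies within [65.93, 177.61].

62, 190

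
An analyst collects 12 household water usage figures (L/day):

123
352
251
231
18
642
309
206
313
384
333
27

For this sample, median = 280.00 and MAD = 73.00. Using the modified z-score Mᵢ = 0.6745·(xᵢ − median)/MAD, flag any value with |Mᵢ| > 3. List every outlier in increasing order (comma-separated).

642

|Mᵢ| > 3 ⇔ |xᵢ − 280.00| > 3·73.00/0.6745 = 324.68.
So outliers lie outside [-44.68, 604.68].
642: M = 3.34 → outlier.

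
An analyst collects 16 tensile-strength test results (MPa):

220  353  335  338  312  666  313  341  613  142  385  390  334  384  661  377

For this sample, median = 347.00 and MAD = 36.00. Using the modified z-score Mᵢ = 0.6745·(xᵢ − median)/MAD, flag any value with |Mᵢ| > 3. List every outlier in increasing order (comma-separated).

|Mᵢ| > 3 ⇔ |xᵢ − 347.00| > 3·36.00/0.6745 = 160.12.
So outliers lie outside [186.88, 507.12].
142: M = -3.84 → outlier.
613: M = 4.98 → outlier.
661: M = 5.88 → outlier.
666: M = 5.98 → outlier.

142, 613, 661, 666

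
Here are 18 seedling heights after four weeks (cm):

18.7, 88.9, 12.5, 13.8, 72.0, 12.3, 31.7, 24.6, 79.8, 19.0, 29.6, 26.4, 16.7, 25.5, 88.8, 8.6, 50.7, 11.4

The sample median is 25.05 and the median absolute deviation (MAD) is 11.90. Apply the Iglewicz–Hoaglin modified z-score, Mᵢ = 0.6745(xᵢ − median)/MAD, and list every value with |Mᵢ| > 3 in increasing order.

79.8, 88.8, 88.9

|Mᵢ| > 3 ⇔ |xᵢ − 25.05| > 3·11.90/0.6745 = 52.93.
So outliers lie outside [-27.88, 77.98].
79.8: M = 3.10 → outlier.
88.8: M = 3.61 → outlier.
88.9: M = 3.62 → outlier.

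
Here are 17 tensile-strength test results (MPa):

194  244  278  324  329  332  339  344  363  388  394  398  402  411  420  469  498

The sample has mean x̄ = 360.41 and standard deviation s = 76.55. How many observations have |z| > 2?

1

Cutoffs: x̄ ± 2s = [207.31, 513.51].
Outside the cutoffs: 194.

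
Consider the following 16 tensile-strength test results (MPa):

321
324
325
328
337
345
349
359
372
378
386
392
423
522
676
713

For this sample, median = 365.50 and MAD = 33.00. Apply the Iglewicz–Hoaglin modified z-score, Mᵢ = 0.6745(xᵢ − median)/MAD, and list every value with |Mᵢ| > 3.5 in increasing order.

|Mᵢ| > 3.5 ⇔ |xᵢ − 365.50| > 3.5·33.00/0.6745 = 171.24.
So outliers lie outside [194.26, 536.74].
676: M = 6.35 → outlier.
713: M = 7.10 → outlier.

676, 713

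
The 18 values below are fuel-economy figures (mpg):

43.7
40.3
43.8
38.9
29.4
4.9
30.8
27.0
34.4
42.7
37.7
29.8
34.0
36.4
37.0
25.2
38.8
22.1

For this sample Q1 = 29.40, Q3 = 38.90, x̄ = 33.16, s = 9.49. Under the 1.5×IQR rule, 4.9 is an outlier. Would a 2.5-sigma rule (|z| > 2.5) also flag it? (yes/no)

z = (4.9 − 33.16) / 9.49 = -2.98.
|z| = 2.98 > 2.5.

yes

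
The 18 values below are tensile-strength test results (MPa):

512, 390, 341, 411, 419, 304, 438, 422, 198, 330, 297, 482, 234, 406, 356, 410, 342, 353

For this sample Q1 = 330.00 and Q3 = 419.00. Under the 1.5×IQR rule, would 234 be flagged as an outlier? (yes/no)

no

IQR = Q3 − Q1 = 419.00 − 330.00 = 89.00.
Lower fence = Q1 − 1.5·IQR = 330.00 − 133.50 = 196.50.
Upper fence = Q3 + 1.5·IQR = 419.00 + 133.50 = 552.50.
234 lies within [196.50, 552.50].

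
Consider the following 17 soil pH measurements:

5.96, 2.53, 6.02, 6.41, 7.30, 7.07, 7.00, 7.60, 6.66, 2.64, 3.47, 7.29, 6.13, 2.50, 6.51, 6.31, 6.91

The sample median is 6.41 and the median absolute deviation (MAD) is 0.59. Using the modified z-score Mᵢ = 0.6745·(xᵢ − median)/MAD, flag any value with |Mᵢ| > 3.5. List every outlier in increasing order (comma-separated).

|Mᵢ| > 3.5 ⇔ |xᵢ − 6.41| > 3.5·0.59/0.6745 = 3.06.
So outliers lie outside [3.35, 9.47].
2.50: M = -4.47 → outlier.
2.53: M = -4.44 → outlier.
2.64: M = -4.31 → outlier.

2.50, 2.53, 2.64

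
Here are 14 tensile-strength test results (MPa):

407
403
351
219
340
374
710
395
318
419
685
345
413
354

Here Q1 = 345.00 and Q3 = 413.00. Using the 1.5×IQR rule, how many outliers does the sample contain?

IQR = 68.00; fences at 345.00 − 102.00 = 243.00 and 413.00 + 102.00 = 515.00.
Outside the cutoffs: 219, 685, 710.

3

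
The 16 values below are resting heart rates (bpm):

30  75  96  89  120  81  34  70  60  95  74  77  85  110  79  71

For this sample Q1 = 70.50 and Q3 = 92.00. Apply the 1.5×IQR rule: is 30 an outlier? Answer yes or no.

IQR = Q3 − Q1 = 92.00 − 70.50 = 21.50.
Lower fence = Q1 − 1.5·IQR = 70.50 − 32.25 = 38.25.
Upper fence = Q3 + 1.5·IQR = 92.00 + 32.25 = 124.25.
30 lies below the lower fence.

yes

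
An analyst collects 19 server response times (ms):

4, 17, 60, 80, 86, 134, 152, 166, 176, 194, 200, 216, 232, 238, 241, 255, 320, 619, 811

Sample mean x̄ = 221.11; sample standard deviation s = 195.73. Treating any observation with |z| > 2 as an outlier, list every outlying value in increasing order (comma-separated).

Cutoffs at x̄ ± 2s: 221.11 ± 2·195.73 = [-170.35, 612.57].
619: z = 2.03, |z| > 2 → outlier.
811: z = 3.01, |z| > 2 → outlier.
Every other value lies within [-170.35, 612.57].

619, 811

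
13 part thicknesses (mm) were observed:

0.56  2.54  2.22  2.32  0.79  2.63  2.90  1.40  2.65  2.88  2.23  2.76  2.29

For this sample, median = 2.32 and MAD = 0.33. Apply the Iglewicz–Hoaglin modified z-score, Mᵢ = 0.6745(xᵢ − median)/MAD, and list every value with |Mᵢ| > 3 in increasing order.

0.56, 0.79

|Mᵢ| > 3 ⇔ |xᵢ − 2.32| > 3·0.33/0.6745 = 1.47.
So outliers lie outside [0.85, 3.79].
0.56: M = -3.60 → outlier.
0.79: M = -3.13 → outlier.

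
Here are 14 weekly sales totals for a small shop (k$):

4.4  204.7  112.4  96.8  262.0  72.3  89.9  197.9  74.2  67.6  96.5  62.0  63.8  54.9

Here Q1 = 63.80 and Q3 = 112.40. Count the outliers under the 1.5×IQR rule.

3

IQR = 48.60; fences at 63.80 − 72.90 = -9.10 and 112.40 + 72.90 = 185.30.
Outside the cutoffs: 197.9, 204.7, 262.0.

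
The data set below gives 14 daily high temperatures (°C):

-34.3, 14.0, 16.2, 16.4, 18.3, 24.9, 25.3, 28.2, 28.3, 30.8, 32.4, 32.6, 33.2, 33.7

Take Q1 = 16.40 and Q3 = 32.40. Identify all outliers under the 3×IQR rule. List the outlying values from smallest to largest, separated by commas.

-34.3

IQR = Q3 − Q1 = 32.40 − 16.40 = 16.00.
Lower fence = Q1 − 3·IQR = 16.40 − 48.00 = -31.60.
Upper fence = Q3 + 3·IQR = 32.40 + 48.00 = 80.40.
-34.3 < -31.60 → outlier.
All remaining values lie within [-31.60, 80.40].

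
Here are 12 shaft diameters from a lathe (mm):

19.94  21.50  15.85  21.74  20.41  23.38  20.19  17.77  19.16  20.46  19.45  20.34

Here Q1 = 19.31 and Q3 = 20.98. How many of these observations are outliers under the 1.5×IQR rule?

IQR = 1.67; fences at 19.31 − 2.505 = 16.805 and 20.98 + 2.505 = 23.485.
Outside the cutoffs: 15.85.

1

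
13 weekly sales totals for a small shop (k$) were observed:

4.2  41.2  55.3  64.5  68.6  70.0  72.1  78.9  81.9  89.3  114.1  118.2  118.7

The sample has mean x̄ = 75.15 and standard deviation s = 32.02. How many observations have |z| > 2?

1

Cutoffs: x̄ ± 2s = [11.11, 139.19].
Outside the cutoffs: 4.2.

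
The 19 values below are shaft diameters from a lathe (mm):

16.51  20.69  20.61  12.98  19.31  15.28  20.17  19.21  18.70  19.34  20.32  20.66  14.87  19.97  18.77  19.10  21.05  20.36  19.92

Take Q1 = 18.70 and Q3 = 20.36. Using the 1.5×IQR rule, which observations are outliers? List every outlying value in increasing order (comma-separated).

IQR = Q3 − Q1 = 20.36 − 18.70 = 1.66.
Lower fence = Q1 − 1.5·IQR = 18.70 − 2.49 = 16.21.
Upper fence = Q3 + 1.5·IQR = 20.36 + 2.49 = 22.85.
12.98 < 16.21 → outlier.
14.87 < 16.21 → outlier.
15.28 < 16.21 → outlier.
All remaining values lie within [16.21, 22.85].

12.98, 14.87, 15.28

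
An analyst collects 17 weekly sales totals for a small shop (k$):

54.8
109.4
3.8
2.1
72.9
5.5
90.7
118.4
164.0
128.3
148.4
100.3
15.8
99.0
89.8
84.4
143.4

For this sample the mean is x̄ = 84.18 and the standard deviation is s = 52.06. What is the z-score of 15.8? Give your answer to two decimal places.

-1.31

z = (15.8 − 84.18) / 52.06 = -1.31.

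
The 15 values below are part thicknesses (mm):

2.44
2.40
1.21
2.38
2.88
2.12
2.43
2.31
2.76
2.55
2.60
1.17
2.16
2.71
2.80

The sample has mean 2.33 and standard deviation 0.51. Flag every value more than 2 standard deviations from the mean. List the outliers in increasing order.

1.17, 1.21

Cutoffs at x̄ ± 2s: 2.33 ± 2·0.51 = [1.31, 3.35].
1.17: z = -2.27, |z| > 2 → outlier.
1.21: z = -2.20, |z| > 2 → outlier.
Every other value lies within [1.31, 3.35].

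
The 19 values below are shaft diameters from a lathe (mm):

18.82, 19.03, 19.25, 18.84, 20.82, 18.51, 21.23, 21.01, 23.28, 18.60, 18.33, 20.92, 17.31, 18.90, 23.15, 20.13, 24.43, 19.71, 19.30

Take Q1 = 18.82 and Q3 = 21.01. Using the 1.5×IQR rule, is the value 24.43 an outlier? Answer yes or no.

yes

IQR = Q3 − Q1 = 21.01 − 18.82 = 2.19.
Lower fence = Q1 − 1.5·IQR = 18.82 − 3.285 = 15.535.
Upper fence = Q3 + 1.5·IQR = 21.01 + 3.285 = 24.295.
24.43 lies above the upper fence.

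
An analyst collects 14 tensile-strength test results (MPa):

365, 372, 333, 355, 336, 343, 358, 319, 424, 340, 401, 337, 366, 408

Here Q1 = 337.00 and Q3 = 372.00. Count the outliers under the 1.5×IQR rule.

IQR = 35.00; fences at 337.00 − 52.50 = 284.50 and 372.00 + 52.50 = 424.50.
Every value lies within the cutoffs.

0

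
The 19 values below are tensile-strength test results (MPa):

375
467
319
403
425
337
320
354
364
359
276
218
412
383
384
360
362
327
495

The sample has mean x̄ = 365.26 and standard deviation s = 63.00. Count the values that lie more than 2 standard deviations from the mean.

2

Cutoffs: x̄ ± 2s = [239.26, 491.26].
Outside the cutoffs: 218, 495.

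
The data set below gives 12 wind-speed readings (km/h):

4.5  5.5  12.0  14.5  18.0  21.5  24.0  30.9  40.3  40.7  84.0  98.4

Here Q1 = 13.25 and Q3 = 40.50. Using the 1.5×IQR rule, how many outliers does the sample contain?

IQR = 27.25; fences at 13.25 − 40.875 = -27.625 and 40.50 + 40.875 = 81.375.
Outside the cutoffs: 84.0, 98.4.

2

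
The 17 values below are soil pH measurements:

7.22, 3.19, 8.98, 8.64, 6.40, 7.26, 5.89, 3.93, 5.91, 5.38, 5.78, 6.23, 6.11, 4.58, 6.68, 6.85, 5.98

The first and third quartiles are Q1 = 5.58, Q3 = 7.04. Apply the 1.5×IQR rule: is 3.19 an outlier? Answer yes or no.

yes

IQR = Q3 − Q1 = 7.04 − 5.58 = 1.46.
Lower fence = Q1 − 1.5·IQR = 5.58 − 2.19 = 3.39.
Upper fence = Q3 + 1.5·IQR = 7.04 + 2.19 = 9.23.
3.19 lies below the lower fence.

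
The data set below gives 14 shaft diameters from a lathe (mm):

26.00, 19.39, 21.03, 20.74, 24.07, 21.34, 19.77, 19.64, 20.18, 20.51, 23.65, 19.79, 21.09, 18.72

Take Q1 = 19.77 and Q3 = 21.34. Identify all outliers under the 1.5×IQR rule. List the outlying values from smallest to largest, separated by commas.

24.07, 26.00

IQR = Q3 − Q1 = 21.34 − 19.77 = 1.57.
Lower fence = Q1 − 1.5·IQR = 19.77 − 2.355 = 17.415.
Upper fence = Q3 + 1.5·IQR = 21.34 + 2.355 = 23.695.
24.07 > 23.695 → outlier.
26.00 > 23.695 → outlier.
All remaining values lie within [17.415, 23.695].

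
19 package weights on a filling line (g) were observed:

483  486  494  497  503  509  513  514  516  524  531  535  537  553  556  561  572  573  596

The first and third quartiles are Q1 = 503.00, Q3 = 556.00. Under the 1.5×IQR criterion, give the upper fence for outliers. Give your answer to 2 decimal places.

IQR = Q3 − Q1 = 556.00 − 503.00 = 53.00.
Lower fence = Q1 − 1.5·IQR = 503.00 − 79.50 = 423.50.
Upper fence = Q3 + 1.5·IQR = 556.00 + 79.50 = 635.50.

635.50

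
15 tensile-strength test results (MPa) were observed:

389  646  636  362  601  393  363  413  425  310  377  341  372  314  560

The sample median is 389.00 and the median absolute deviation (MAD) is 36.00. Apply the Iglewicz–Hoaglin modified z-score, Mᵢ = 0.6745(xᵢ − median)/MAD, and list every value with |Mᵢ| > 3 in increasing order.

|Mᵢ| > 3 ⇔ |xᵢ − 389.00| > 3·36.00/0.6745 = 160.12.
So outliers lie outside [228.88, 549.12].
560: M = 3.20 → outlier.
601: M = 3.97 → outlier.
636: M = 4.63 → outlier.
646: M = 4.82 → outlier.

560, 601, 636, 646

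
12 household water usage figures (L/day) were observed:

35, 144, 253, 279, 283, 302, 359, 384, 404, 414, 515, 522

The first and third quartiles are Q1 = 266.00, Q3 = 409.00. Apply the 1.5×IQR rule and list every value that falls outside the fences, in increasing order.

35

IQR = Q3 − Q1 = 409.00 − 266.00 = 143.00.
Lower fence = Q1 − 1.5·IQR = 266.00 − 214.50 = 51.50.
Upper fence = Q3 + 1.5·IQR = 409.00 + 214.50 = 623.50.
35 < 51.50 → outlier.
All remaining values lie within [51.50, 623.50].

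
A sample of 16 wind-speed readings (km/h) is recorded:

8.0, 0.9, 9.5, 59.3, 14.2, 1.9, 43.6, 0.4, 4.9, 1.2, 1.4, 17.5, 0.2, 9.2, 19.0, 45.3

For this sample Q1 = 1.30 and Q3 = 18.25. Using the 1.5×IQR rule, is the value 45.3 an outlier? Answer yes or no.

IQR = Q3 − Q1 = 18.25 − 1.30 = 16.95.
Lower fence = Q1 − 1.5·IQR = 1.30 − 25.425 = -24.125.
Upper fence = Q3 + 1.5·IQR = 18.25 + 25.425 = 43.675.
45.3 lies above the upper fence.

yes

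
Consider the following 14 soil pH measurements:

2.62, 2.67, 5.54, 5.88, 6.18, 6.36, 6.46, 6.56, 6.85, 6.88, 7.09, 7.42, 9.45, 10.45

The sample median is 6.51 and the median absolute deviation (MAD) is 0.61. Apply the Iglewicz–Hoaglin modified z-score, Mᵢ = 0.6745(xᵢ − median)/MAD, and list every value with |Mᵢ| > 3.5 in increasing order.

2.62, 2.67, 10.45

|Mᵢ| > 3.5 ⇔ |xᵢ − 6.51| > 3.5·0.61/0.6745 = 3.17.
So outliers lie outside [3.34, 9.68].
2.62: M = -4.30 → outlier.
2.67: M = -4.25 → outlier.
10.45: M = 4.36 → outlier.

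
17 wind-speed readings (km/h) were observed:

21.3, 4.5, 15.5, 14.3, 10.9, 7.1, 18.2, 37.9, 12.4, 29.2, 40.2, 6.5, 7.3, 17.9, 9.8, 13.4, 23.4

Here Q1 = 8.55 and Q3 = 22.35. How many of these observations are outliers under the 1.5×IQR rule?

IQR = 13.80; fences at 8.55 − 20.70 = -12.15 and 22.35 + 20.70 = 43.05.
Every value lies within the cutoffs.

0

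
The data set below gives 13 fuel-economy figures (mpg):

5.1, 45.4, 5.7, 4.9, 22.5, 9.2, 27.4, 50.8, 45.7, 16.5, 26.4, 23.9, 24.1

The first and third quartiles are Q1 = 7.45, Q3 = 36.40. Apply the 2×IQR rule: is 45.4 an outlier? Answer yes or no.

IQR = Q3 − Q1 = 36.40 − 7.45 = 28.95.
Lower fence = Q1 − 2·IQR = 7.45 − 57.90 = -50.45.
Upper fence = Q3 + 2·IQR = 36.40 + 57.90 = 94.30.
45.4 lies within [-50.45, 94.30].

no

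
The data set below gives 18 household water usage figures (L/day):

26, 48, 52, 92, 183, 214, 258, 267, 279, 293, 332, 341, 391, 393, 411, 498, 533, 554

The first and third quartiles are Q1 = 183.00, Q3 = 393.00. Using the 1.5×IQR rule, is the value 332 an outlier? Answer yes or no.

no

IQR = Q3 − Q1 = 393.00 − 183.00 = 210.00.
Lower fence = Q1 − 1.5·IQR = 183.00 − 315.00 = -132.00.
Upper fence = Q3 + 1.5·IQR = 393.00 + 315.00 = 708.00.
332 lies within [-132.00, 708.00].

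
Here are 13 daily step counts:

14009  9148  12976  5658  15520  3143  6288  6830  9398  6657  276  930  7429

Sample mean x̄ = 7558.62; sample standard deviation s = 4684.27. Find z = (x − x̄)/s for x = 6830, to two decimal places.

-0.16

z = (6830 − 7558.62) / 4684.27 = -0.16.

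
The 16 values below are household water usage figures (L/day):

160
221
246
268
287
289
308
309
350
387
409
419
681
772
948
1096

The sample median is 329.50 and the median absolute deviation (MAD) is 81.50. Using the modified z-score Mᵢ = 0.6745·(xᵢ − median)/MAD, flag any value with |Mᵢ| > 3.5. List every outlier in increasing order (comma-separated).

772, 948, 1096

|Mᵢ| > 3.5 ⇔ |xᵢ − 329.50| > 3.5·81.50/0.6745 = 422.91.
So outliers lie outside [-93.41, 752.41].
772: M = 3.66 → outlier.
948: M = 5.12 → outlier.
1096: M = 6.34 → outlier.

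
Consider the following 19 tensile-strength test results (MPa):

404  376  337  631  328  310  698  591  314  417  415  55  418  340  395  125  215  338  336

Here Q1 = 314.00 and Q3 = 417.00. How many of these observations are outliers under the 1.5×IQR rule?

5

IQR = 103.00; fences at 314.00 − 154.50 = 159.50 and 417.00 + 154.50 = 571.50.
Outside the cutoffs: 55, 125, 591, 631, 698.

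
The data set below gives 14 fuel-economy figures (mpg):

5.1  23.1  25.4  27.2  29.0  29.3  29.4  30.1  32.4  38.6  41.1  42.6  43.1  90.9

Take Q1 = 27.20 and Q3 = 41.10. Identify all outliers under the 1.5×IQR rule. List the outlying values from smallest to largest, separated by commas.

5.1, 90.9

IQR = Q3 − Q1 = 41.10 − 27.20 = 13.90.
Lower fence = Q1 − 1.5·IQR = 27.20 − 20.85 = 6.35.
Upper fence = Q3 + 1.5·IQR = 41.10 + 20.85 = 61.95.
5.1 < 6.35 → outlier.
90.9 > 61.95 → outlier.
All remaining values lie within [6.35, 61.95].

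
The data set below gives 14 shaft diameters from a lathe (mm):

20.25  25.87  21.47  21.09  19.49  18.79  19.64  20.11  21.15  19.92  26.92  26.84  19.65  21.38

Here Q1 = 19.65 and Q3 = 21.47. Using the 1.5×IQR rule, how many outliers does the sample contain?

IQR = 1.82; fences at 19.65 − 2.73 = 16.92 and 21.47 + 2.73 = 24.20.
Outside the cutoffs: 25.87, 26.84, 26.92.

3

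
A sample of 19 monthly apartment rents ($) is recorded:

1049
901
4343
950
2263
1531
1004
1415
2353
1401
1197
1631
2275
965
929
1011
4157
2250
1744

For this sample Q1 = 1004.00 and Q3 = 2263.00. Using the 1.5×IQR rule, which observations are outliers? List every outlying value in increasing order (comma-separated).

4157, 4343

IQR = Q3 − Q1 = 2263.00 − 1004.00 = 1259.00.
Lower fence = Q1 − 1.5·IQR = 1004.00 − 1888.50 = -884.50.
Upper fence = Q3 + 1.5·IQR = 2263.00 + 1888.50 = 4151.50.
4157 > 4151.50 → outlier.
4343 > 4151.50 → outlier.
All remaining values lie within [-884.50, 4151.50].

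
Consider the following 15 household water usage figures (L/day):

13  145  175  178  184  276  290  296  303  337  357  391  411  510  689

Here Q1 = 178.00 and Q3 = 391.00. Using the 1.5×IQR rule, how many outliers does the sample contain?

0

IQR = 213.00; fences at 178.00 − 319.50 = -141.50 and 391.00 + 319.50 = 710.50.
Every value lies within the cutoffs.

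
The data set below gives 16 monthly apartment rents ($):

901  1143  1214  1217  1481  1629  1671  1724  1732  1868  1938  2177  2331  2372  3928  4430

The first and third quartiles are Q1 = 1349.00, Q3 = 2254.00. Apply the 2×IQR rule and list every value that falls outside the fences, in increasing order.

IQR = Q3 − Q1 = 2254.00 − 1349.00 = 905.00.
Lower fence = Q1 − 2·IQR = 1349.00 − 1810.00 = -461.00.
Upper fence = Q3 + 2·IQR = 2254.00 + 1810.00 = 4064.00.
4430 > 4064.00 → outlier.
All remaining values lie within [-461.00, 4064.00].

4430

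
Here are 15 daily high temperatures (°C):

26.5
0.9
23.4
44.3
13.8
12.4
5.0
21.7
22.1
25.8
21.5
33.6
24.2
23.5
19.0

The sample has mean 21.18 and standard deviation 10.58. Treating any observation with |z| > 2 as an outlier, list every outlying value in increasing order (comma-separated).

Cutoffs at x̄ ± 2s: 21.18 ± 2·10.58 = [0.02, 42.34].
44.3: z = 2.19, |z| > 2 → outlier.
Every other value lies within [0.02, 42.34].

44.3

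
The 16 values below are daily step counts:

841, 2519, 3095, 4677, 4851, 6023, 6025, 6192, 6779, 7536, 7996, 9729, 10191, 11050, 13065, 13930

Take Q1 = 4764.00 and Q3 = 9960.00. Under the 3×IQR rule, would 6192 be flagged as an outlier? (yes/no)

no

IQR = Q3 − Q1 = 9960.00 − 4764.00 = 5196.00.
Lower fence = Q1 − 3·IQR = 4764.00 − 15588.00 = -10824.00.
Upper fence = Q3 + 3·IQR = 9960.00 + 15588.00 = 25548.00.
6192 lies within [-10824.00, 25548.00].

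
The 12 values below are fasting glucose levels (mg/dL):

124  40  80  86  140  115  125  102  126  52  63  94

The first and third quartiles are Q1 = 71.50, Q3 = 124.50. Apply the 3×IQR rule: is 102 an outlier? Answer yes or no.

IQR = Q3 − Q1 = 124.50 − 71.50 = 53.00.
Lower fence = Q1 − 3·IQR = 71.50 − 159.00 = -87.50.
Upper fence = Q3 + 3·IQR = 124.50 + 159.00 = 283.50.
102 lies within [-87.50, 283.50].

no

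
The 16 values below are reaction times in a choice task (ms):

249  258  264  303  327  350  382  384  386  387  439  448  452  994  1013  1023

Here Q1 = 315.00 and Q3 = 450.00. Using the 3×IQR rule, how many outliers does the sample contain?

IQR = 135.00; fences at 315.00 − 405.00 = -90.00 and 450.00 + 405.00 = 855.00.
Outside the cutoffs: 994, 1013, 1023.

3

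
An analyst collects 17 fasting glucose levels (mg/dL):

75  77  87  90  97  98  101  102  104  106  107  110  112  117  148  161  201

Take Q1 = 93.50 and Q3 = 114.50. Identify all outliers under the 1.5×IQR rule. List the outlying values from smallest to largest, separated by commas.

148, 161, 201

IQR = Q3 − Q1 = 114.50 − 93.50 = 21.00.
Lower fence = Q1 − 1.5·IQR = 93.50 − 31.50 = 62.00.
Upper fence = Q3 + 1.5·IQR = 114.50 + 31.50 = 146.00.
148 > 146.00 → outlier.
161 > 146.00 → outlier.
201 > 146.00 → outlier.
All remaining values lie within [62.00, 146.00].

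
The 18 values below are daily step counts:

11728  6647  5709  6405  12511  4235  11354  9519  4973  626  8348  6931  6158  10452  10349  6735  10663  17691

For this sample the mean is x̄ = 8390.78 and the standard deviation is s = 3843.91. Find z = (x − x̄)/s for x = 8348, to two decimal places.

z = (8348 − 8390.78) / 3843.91 = -0.01.

-0.01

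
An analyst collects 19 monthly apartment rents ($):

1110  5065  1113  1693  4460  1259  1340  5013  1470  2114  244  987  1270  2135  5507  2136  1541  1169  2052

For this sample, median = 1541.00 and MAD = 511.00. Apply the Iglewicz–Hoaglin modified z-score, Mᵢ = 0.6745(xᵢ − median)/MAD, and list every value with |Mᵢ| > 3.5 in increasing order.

4460, 5013, 5065, 5507

|Mᵢ| > 3.5 ⇔ |xᵢ − 1541.00| > 3.5·511.00/0.6745 = 2651.59.
So outliers lie outside [-1110.59, 4192.59].
4460: M = 3.85 → outlier.
5013: M = 4.58 → outlier.
5065: M = 4.65 → outlier.
5507: M = 5.23 → outlier.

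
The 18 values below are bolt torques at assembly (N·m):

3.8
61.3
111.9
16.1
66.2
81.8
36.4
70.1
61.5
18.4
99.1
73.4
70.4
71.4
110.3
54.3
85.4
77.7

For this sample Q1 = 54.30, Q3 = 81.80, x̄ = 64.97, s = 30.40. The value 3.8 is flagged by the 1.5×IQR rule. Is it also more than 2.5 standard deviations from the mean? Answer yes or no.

no

z = (3.8 − 64.97) / 30.40 = -2.01.
|z| = 2.01 ≤ 2.5.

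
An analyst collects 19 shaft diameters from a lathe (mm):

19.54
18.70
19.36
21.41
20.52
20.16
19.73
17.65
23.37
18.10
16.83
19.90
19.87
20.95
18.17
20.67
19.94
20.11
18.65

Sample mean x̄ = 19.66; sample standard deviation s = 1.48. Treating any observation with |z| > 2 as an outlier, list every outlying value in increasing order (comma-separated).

Cutoffs at x̄ ± 2s: 19.66 ± 2·1.48 = [16.70, 22.62].
23.37: z = 2.51, |z| > 2 → outlier.
Every other value lies within [16.70, 22.62].

23.37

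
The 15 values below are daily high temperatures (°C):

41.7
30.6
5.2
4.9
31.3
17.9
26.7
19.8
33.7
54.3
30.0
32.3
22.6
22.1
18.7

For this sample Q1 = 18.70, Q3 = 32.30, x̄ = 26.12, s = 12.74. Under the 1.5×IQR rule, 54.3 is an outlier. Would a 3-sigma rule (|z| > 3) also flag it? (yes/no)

no

z = (54.3 − 26.12) / 12.74 = 2.21.
|z| = 2.21 ≤ 3.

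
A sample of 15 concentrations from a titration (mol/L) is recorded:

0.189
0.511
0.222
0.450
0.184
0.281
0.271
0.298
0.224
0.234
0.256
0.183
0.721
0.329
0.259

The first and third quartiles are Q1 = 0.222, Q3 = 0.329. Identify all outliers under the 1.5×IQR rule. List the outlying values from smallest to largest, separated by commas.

0.511, 0.721

IQR = Q3 − Q1 = 0.329 − 0.222 = 0.107.
Lower fence = Q1 − 1.5·IQR = 0.222 − 0.1605 = 0.0615.
Upper fence = Q3 + 1.5·IQR = 0.329 + 0.1605 = 0.4895.
0.511 > 0.4895 → outlier.
0.721 > 0.4895 → outlier.
All remaining values lie within [0.0615, 0.4895].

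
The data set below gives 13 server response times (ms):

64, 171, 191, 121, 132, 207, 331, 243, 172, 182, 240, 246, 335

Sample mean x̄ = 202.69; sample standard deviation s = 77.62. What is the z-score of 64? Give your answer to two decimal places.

z = (64 − 202.69) / 77.62 = -1.79.

-1.79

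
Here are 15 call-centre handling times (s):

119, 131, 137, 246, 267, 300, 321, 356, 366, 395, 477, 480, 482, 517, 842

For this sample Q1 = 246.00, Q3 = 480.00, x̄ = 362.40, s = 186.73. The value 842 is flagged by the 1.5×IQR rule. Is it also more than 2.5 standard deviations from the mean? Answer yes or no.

yes

z = (842 − 362.40) / 186.73 = 2.57.
|z| = 2.57 > 2.5.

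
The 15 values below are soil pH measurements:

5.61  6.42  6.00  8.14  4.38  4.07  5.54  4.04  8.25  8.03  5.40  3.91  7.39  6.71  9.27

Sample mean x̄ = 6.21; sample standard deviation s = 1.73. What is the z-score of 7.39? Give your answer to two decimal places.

z = (7.39 − 6.21) / 1.73 = 0.68.

0.68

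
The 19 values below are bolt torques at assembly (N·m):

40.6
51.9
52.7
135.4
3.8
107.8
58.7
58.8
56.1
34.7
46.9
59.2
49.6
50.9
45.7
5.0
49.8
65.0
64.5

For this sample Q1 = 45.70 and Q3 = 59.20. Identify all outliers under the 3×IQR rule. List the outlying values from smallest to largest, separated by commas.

IQR = Q3 − Q1 = 59.20 − 45.70 = 13.50.
Lower fence = Q1 − 3·IQR = 45.70 − 40.50 = 5.20.
Upper fence = Q3 + 3·IQR = 59.20 + 40.50 = 99.70.
3.8 < 5.20 → outlier.
5.0 < 5.20 → outlier.
107.8 > 99.70 → outlier.
135.4 > 99.70 → outlier.
All remaining values lie within [5.20, 99.70].

3.8, 5.0, 107.8, 135.4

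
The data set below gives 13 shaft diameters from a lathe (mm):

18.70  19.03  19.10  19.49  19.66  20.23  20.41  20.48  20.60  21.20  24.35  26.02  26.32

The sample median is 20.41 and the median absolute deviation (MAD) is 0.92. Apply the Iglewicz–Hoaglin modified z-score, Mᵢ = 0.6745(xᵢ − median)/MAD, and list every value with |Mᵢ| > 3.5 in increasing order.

26.02, 26.32

|Mᵢ| > 3.5 ⇔ |xᵢ − 20.41| > 3.5·0.92/0.6745 = 4.77.
So outliers lie outside [15.64, 25.18].
26.02: M = 4.11 → outlier.
26.32: M = 4.33 → outlier.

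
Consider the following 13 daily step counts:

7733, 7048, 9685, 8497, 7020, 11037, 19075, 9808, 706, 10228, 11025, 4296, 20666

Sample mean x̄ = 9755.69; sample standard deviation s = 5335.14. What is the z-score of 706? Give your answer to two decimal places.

-1.70

z = (706 − 9755.69) / 5335.14 = -1.70.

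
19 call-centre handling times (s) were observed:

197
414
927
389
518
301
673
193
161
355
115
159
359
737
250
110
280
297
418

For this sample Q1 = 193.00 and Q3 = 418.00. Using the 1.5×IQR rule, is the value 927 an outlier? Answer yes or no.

yes

IQR = Q3 − Q1 = 418.00 − 193.00 = 225.00.
Lower fence = Q1 − 1.5·IQR = 193.00 − 337.50 = -144.50.
Upper fence = Q3 + 1.5·IQR = 418.00 + 337.50 = 755.50.
927 lies above the upper fence.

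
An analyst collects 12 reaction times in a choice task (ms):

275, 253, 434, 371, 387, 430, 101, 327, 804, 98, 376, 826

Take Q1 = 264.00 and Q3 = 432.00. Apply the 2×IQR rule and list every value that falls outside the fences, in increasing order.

IQR = Q3 − Q1 = 432.00 − 264.00 = 168.00.
Lower fence = Q1 − 2·IQR = 264.00 − 336.00 = -72.00.
Upper fence = Q3 + 2·IQR = 432.00 + 336.00 = 768.00.
804 > 768.00 → outlier.
826 > 768.00 → outlier.
All remaining values lie within [-72.00, 768.00].

804, 826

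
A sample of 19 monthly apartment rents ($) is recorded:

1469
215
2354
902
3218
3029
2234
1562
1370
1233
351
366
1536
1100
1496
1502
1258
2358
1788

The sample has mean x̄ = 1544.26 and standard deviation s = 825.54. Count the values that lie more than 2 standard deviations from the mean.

Cutoffs: x̄ ± 2s = [-106.82, 3195.34].
Outside the cutoffs: 3218.

1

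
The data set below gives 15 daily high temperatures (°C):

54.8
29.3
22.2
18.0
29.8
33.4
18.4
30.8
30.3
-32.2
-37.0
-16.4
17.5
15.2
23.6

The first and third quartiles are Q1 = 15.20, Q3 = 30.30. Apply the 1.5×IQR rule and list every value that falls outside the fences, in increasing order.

IQR = Q3 − Q1 = 30.30 − 15.20 = 15.10.
Lower fence = Q1 − 1.5·IQR = 15.20 − 22.65 = -7.45.
Upper fence = Q3 + 1.5·IQR = 30.30 + 22.65 = 52.95.
-37.0 < -7.45 → outlier.
-32.2 < -7.45 → outlier.
-16.4 < -7.45 → outlier.
54.8 > 52.95 → outlier.
All remaining values lie within [-7.45, 52.95].

-37.0, -32.2, -16.4, 54.8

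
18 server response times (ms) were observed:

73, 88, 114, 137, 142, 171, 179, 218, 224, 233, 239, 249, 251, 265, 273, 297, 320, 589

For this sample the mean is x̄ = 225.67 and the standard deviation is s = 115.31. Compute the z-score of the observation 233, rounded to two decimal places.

z = (233 − 225.67) / 115.31 = 0.06.

0.06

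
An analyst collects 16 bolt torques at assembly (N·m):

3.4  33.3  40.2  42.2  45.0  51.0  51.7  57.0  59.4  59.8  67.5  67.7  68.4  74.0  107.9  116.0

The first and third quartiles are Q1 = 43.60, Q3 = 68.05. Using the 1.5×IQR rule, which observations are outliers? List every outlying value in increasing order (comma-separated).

3.4, 107.9, 116.0

IQR = Q3 − Q1 = 68.05 − 43.60 = 24.45.
Lower fence = Q1 − 1.5·IQR = 43.60 − 36.675 = 6.925.
Upper fence = Q3 + 1.5·IQR = 68.05 + 36.675 = 104.725.
3.4 < 6.925 → outlier.
107.9 > 104.725 → outlier.
116.0 > 104.725 → outlier.
All remaining values lie within [6.925, 104.725].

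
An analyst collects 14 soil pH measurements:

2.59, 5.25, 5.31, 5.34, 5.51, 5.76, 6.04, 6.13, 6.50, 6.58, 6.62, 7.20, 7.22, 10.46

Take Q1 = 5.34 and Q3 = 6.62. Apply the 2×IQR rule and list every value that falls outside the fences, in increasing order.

IQR = Q3 − Q1 = 6.62 − 5.34 = 1.28.
Lower fence = Q1 − 2·IQR = 5.34 − 2.56 = 2.78.
Upper fence = Q3 + 2·IQR = 6.62 + 2.56 = 9.18.
2.59 < 2.78 → outlier.
10.46 > 9.18 → outlier.
All remaining values lie within [2.78, 9.18].

2.59, 10.46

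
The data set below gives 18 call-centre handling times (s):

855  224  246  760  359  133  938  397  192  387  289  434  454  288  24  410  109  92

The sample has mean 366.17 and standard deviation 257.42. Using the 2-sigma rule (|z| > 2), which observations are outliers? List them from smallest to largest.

Cutoffs at x̄ ± 2s: 366.17 ± 2·257.42 = [-148.67, 881.01].
938: z = 2.22, |z| > 2 → outlier.
Every other value lies within [-148.67, 881.01].

938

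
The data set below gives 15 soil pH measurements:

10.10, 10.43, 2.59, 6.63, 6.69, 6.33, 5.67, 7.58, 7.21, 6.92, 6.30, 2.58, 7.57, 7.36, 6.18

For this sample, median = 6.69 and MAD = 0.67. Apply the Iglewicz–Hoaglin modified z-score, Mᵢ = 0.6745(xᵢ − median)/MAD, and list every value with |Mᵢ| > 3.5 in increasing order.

2.58, 2.59, 10.43

|Mᵢ| > 3.5 ⇔ |xᵢ − 6.69| > 3.5·0.67/0.6745 = 3.48.
So outliers lie outside [3.21, 10.17].
2.58: M = -4.14 → outlier.
2.59: M = -4.13 → outlier.
10.43: M = 3.77 → outlier.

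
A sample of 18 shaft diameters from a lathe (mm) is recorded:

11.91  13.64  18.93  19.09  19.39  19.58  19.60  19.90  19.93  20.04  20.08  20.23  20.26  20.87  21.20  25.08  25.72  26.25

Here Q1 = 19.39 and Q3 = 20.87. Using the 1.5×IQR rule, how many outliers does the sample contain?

IQR = 1.48; fences at 19.39 − 2.22 = 17.17 and 20.87 + 2.22 = 23.09.
Outside the cutoffs: 11.91, 13.64, 25.08, 25.72, 26.25.

5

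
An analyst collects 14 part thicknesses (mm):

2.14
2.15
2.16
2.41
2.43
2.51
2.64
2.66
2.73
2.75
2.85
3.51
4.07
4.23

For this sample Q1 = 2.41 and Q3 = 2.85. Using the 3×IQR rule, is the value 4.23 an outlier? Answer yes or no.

IQR = Q3 − Q1 = 2.85 − 2.41 = 0.44.
Lower fence = Q1 − 3·IQR = 2.41 − 1.32 = 1.09.
Upper fence = Q3 + 3·IQR = 2.85 + 1.32 = 4.17.
4.23 lies above the upper fence.

yes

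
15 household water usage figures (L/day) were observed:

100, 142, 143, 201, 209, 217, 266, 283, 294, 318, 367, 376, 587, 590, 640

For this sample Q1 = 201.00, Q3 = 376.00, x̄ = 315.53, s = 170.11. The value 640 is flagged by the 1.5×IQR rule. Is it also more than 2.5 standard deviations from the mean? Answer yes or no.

z = (640 − 315.53) / 170.11 = 1.91.
|z| = 1.91 ≤ 2.5.

no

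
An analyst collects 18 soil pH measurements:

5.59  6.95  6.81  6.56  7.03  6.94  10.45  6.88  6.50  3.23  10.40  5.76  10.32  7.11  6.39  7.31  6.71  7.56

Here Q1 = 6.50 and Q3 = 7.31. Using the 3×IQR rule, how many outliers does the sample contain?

4

IQR = 0.81; fences at 6.50 − 2.43 = 4.07 and 7.31 + 2.43 = 9.74.
Outside the cutoffs: 3.23, 10.32, 10.40, 10.45.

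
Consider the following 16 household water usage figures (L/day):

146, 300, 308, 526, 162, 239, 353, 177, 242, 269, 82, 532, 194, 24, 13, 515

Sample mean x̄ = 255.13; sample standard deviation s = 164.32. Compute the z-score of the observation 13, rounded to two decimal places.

-1.47

z = (13 − 255.13) / 164.32 = -1.47.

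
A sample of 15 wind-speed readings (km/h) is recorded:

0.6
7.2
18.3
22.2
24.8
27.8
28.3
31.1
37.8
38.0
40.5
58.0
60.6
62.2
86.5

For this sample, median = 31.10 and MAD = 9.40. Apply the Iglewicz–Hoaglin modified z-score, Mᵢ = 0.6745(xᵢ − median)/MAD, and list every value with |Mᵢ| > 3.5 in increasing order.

|Mᵢ| > 3.5 ⇔ |xᵢ − 31.10| > 3.5·9.40/0.6745 = 48.78.
So outliers lie outside [-17.68, 79.88].
86.5: M = 3.98 → outlier.

86.5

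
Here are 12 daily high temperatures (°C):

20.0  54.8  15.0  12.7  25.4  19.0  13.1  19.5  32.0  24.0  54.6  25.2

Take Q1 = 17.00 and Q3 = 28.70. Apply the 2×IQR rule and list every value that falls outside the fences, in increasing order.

54.6, 54.8

IQR = Q3 − Q1 = 28.70 − 17.00 = 11.70.
Lower fence = Q1 − 2·IQR = 17.00 − 23.40 = -6.40.
Upper fence = Q3 + 2·IQR = 28.70 + 23.40 = 52.10.
54.6 > 52.10 → outlier.
54.8 > 52.10 → outlier.
All remaining values lie within [-6.40, 52.10].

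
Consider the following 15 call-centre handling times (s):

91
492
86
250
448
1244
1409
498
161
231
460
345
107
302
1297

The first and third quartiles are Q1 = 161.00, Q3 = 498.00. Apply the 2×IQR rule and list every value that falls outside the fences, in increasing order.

1244, 1297, 1409

IQR = Q3 − Q1 = 498.00 − 161.00 = 337.00.
Lower fence = Q1 − 2·IQR = 161.00 − 674.00 = -513.00.
Upper fence = Q3 + 2·IQR = 498.00 + 674.00 = 1172.00.
1244 > 1172.00 → outlier.
1297 > 1172.00 → outlier.
1409 > 1172.00 → outlier.
All remaining values lie within [-513.00, 1172.00].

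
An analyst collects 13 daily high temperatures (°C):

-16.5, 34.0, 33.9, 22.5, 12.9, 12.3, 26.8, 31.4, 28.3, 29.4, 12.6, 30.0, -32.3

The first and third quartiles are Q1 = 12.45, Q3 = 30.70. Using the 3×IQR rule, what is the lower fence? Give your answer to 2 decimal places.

IQR = Q3 − Q1 = 30.70 − 12.45 = 18.25.
Lower fence = Q1 − 3·IQR = 12.45 − 54.75 = -42.30.
Upper fence = Q3 + 3·IQR = 30.70 + 54.75 = 85.45.

-42.30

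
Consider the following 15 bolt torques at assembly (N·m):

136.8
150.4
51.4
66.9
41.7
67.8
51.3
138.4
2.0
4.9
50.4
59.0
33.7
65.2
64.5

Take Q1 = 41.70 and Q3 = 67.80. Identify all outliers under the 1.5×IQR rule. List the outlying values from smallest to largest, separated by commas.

2.0, 136.8, 138.4, 150.4

IQR = Q3 − Q1 = 67.80 − 41.70 = 26.10.
Lower fence = Q1 − 1.5·IQR = 41.70 − 39.15 = 2.55.
Upper fence = Q3 + 1.5·IQR = 67.80 + 39.15 = 106.95.
2.0 < 2.55 → outlier.
136.8 > 106.95 → outlier.
138.4 > 106.95 → outlier.
150.4 > 106.95 → outlier.
All remaining values lie within [2.55, 106.95].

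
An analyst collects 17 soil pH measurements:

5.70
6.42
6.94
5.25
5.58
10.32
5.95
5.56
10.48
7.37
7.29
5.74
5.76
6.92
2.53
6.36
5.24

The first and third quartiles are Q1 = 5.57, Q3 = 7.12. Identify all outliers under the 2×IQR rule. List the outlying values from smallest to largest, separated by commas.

10.32, 10.48

IQR = Q3 − Q1 = 7.12 − 5.57 = 1.55.
Lower fence = Q1 − 2·IQR = 5.57 − 3.10 = 2.47.
Upper fence = Q3 + 2·IQR = 7.12 + 3.10 = 10.22.
10.32 > 10.22 → outlier.
10.48 > 10.22 → outlier.
All remaining values lie within [2.47, 10.22].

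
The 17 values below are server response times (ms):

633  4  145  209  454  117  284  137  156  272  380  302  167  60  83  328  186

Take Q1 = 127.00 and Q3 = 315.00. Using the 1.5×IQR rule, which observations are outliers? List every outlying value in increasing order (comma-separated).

633

IQR = Q3 − Q1 = 315.00 − 127.00 = 188.00.
Lower fence = Q1 − 1.5·IQR = 127.00 − 282.00 = -155.00.
Upper fence = Q3 + 1.5·IQR = 315.00 + 282.00 = 597.00.
633 > 597.00 → outlier.
All remaining values lie within [-155.00, 597.00].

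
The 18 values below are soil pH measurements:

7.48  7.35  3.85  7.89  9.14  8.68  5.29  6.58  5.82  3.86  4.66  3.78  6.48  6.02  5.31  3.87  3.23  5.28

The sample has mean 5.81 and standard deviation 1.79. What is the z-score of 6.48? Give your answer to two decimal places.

0.37

z = (6.48 − 5.81) / 1.79 = 0.37.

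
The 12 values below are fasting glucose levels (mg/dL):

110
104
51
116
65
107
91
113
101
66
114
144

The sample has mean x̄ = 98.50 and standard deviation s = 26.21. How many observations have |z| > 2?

0

Cutoffs: x̄ ± 2s = [46.08, 150.92].
Every value lies within the cutoffs.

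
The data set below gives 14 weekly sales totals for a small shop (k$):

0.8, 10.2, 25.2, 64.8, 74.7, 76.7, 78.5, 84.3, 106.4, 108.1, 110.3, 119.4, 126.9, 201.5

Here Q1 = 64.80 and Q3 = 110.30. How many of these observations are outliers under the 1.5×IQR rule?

1

IQR = 45.50; fences at 64.80 − 68.25 = -3.45 and 110.30 + 68.25 = 178.55.
Outside the cutoffs: 201.5.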